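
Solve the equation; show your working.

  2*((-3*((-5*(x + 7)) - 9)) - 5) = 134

Step 1. [2*((-3*((-5*(x + 7)) - 9)) - 5) = 134] divide by the outer 2, so div: (-3*((-5*(x + 7)) - 9)) - 5 = 67.
Step 2. [(-3*((-5*(x + 7)) - 9)) - 5 = 67] peel the -5: add 5 from each side ⇒ sub: -3*((-5*(x + 7)) - 9) = 72.
Step 3. [-3*((-5*(x + 7)) - 9) = 72] leading coefficient -3: divide by -3, so div: (-5*(x + 7)) - 9 = -24.
Step 4. [(-5*(x + 7)) - 9 = -24] add 9: x sits inside (… - 9), so sub: -5*(x + 7) = -15.
Step 5. [-5*(x + 7) = -15] LHS = -5·(…); ÷-5 both sides. So div: x + 7 = 3.
Step 6. [x + 7 = 3] +7 is outermost — subtract 7 both sides, so sub: x = -4.

Answer: x ∈ {-4}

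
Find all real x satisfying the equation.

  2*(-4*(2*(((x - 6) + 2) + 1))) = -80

Step 1. [2*(-4*(2*(((x - 6) + 2) + 1))) = -80] LHS = 2·(…); ÷2 both sides ⇒ div: -4*(2*(((x - 6) + 2) + 1)) = -40.
Step 2. [-4*(2*(((x - 6) + 2) + 1)) = -40] leading coefficient -4: divide by -4 ⇒ div: 2*(((x - 6) + 2) + 1) = 10.
Step 3. [2*(((x - 6) + 2) + 1) = 10] 2·(inner) — divide through by 2. So div: ((x - 6) + 2) + 1 = 5.
Step 4. [((x - 6) + 2) + 1 = 5] the outer +1 inverts by subtracting 1 ⇒ sub: (x - 6) + 2 = 4.
Step 5. [(x - 6) + 2 = 4] +2 is outermost — subtract 2 both sides. So sub: x - 6 = 2.
Step 6. [x - 6 = 2] -6 is outermost — add 6 both sides. So sub: x = 8.

Answer: x ∈ {8}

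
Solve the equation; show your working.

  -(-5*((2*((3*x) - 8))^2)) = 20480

Step 1. [-(-5*((2*((3*x) - 8))^2)) = 20480] flip signs both sides, so neg: -5*((2*((3*x) - 8))^2) = -20480.
Step 2. [-5*((2*((3*x) - 8))^2) = -20480] leading coefficient -5: divide by -5, so div: (2*((3*x) - 8))^2 = 4096.
Step 3. [(2*((3*x) - 8))^2 = 4096] √ both sides: 4096 ≥ 0 gives two branches ⇒ sqrt: 2*((3*x) - 8) = 64 or -64.
Step 4. [2*((3*x) - 8) = 64 or -64] leading coefficient 2: divide by 2 ⇒ div: (3*x) - 8 = 32 or -32.
Step 5. [(3*x) - 8 = 32 or -32] -8 is outermost — add 8 both sides ⇒ sub: 3*x = 40 or -24.
Step 6. [3*x = 40 or -24] 3·(inner) — divide through by 3 ⇒ div: x = 40/3 or -8.

Answer: x ∈ {-8, 40/3}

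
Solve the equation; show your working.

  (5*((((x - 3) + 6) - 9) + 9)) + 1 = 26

Step 1. [(5*((((x - 3) + 6) - 9) + 9)) + 1 = 26] +1 is outermost — subtract 1 both sides, so sub: 5*((((x - 3) + 6) - 9) + 9) = 25.
Step 2. [5*((((x - 3) + 6) - 9) + 9) = 25] 5 out front; divide by 5, so div: (((x - 3) + 6) - 9) + 9 = 5.
Step 3. [(((x - 3) + 6) - 9) + 9 = 5] peel the +9: subtract 9 from each side ⇒ sub: ((x - 3) + 6) - 9 = -4.
Step 4. [((x - 3) + 6) - 9 = -4] add 9: x sits inside (… - 9), so sub: (x - 3) + 6 = 5.
Step 5. [(x - 3) + 6 = 5] peel the +6: subtract 6 from each side, so sub: x - 3 = -1.
Step 6. [x - 3 = -1] -3 is outermost — add 3 both sides ⇒ sub: x = 2.

Answer: x ∈ {2}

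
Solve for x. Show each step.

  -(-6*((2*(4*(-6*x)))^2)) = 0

Step 1. [-(-6*((2*(4*(-6*x)))^2)) = 0] leading − — multiply by −1, so neg: -6*((2*(4*(-6*x)))^2) = 0.
Step 2. [-6*((2*(4*(-6*x)))^2) = 0] -6·(inner) — divide through by -6. So div: (2*(4*(-6*x)))^2 = 0.
Step 3. [(2*(4*(-6*x)))^2 = 0] LHS squared, RHS 0 ≥ 0: apply √ (±), so sqrt: 2*(4*(-6*x)) = 0.
Step 4. [2*(4*(-6*x)) = 0] 2·(inner) — divide through by 2 ⇒ div: 4*(-6*x) = 0.
Step 5. [4*(-6*x) = 0] 4 out front; divide by 4. So div: -6*x = 0.
Step 6. [-6*x = 0] divide by the outer -6 ⇒ div: x = 0.

Answer: x ∈ {0}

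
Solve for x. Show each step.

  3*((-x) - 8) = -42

Step 1. [3*((-x) - 8) = -42] 3 out front; divide by 3 ⇒ div: (-x) - 8 = -14.
Step 2. [(-x) - 8 = -14] peel the -8: add 8 from each side. So sub: -x = -6.
Step 3. [-x = -6] LHS negated; negate both sides. So neg: x = 6.

Answer: x ∈ {6}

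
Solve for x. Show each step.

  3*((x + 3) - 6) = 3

Step 1. [3*((x + 3) - 6) = 3] divide by the outer 3 ⇒ div: (x + 3) - 6 = 1.
Step 2. [(x + 3) - 6 = 1] 6 comes off first (add 6). So sub: x + 3 = 7.
Step 3. [x + 3 = 7] +3 is outermost — subtract 3 both sides. So sub: x = 4.

Answer: x ∈ {4}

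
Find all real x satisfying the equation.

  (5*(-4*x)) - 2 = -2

Step 1. [(5*(-4*x)) - 2 = -2] add 2: x sits inside (… - 2), so sub: 5*(-4*x) = 0.
Step 2. [5*(-4*x) = 0] 5·(inner) — divide through by 5 ⇒ div: -4*x = 0.
Step 3. [-4*x = 0] -4 out front; divide by -4, so div: x = 0.

Answer: x ∈ {0}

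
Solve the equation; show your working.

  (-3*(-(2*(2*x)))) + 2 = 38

Step 1. [(-3*(-(2*(2*x)))) + 2 = 38] 2 comes off first (subtract 2) ⇒ sub: -3*(-(2*(2*x))) = 36.
Step 2. [-3*(-(2*(2*x))) = 36] leading coefficient -3: divide by -3 ⇒ div: -(2*(2*x)) = -12.
Step 3. [-(2*(2*x)) = -12] leading − — multiply by −1, so neg: 2*(2*x) = 12.
Step 4. [2*(2*x) = 12] 2·(inner) — divide through by 2, so div: 2*x = 6.
Step 5. [2*x = 6] 2 out front; divide by 2 ⇒ div: x = 3.

Answer: x ∈ {3}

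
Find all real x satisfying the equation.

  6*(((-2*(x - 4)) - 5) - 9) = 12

Step 1. [6*(((-2*(x - 4)) - 5) - 9) = 12] 6 out front; divide by 6 ⇒ div: ((-2*(x - 4)) - 5) - 9 = 2.
Step 2. [((-2*(x - 4)) - 5) - 9 = 2] add 9: x sits inside (… - 9), so sub: (-2*(x - 4)) - 5 = 11.
Step 3. [(-2*(x - 4)) - 5 = 11] 5 comes off first (add 5) ⇒ sub: -2*(x - 4) = 16.
Step 4. [-2*(x - 4) = 16] leading coefficient -2: divide by -2, so div: x - 4 = -8.
Step 5. [x - 4 = -8] add 4: x sits inside (… - 4), so sub: x = -4.

Answer: x ∈ {-4}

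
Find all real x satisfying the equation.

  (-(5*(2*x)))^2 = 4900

Step 1. [(-(5*(2*x)))^2 = 4900] LHS squared, RHS 4900 ≥ 0: apply √ (±), so sqrt: -(5*(2*x)) = 70 or -70.
Step 2. [-(5*(2*x)) = 70 or -70] leading − — multiply by −1 ⇒ neg: 5*(2*x) = -70 or 70.
Step 3. [5*(2*x) = -70 or 70] leading coefficient 5: divide by 5 ⇒ div: 2*x = -14 or 14.
Step 4. [2*x = -14 or 14] 2 out front; divide by 2. So div: x = -7 or 7.

Answer: x ∈ {-7, 7}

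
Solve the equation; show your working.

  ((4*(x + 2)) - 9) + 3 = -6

Step 1. [((4*(x + 2)) - 9) + 3 = -6] peel the +3: subtract 3 from each side. So sub: (4*(x + 2)) - 9 = -9.
Step 2. [(4*(x + 2)) - 9 = -9] the outer -9 inverts by adding 9 ⇒ sub: 4*(x + 2) = 0.
Step 3. [4*(x + 2) = 0] LHS = 4·(…); ÷4 both sides. So div: x + 2 = 0.
Step 4. [x + 2 = 0] 2 comes off first (subtract 2). So sub: x = -2.

Answer: x ∈ {-2}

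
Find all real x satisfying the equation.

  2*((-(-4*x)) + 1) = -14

Step 1. [2*((-(-4*x)) + 1) = -14] LHS = 2·(…); ÷2 both sides. So div: (-(-4*x)) + 1 = -7.
Step 2. [(-(-4*x)) + 1 = -7] the outer +1 inverts by subtracting 1, so sub: -(-4*x) = -8.
Step 3. [-(-4*x) = -8] leading − — multiply by −1, so neg: -4*x = 8.
Step 4. [-4*x = 8] -4 out front; divide by -4 ⇒ div: x = -2.

Answer: x ∈ {-2}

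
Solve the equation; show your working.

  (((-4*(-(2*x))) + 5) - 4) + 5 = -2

Step 1. [(((-4*(-(2*x))) + 5) - 4) + 5 = -2] the outer +5 inverts by subtracting 5 ⇒ sub: ((-4*(-(2*x))) + 5) - 4 = -7.
Step 2. [((-4*(-(2*x))) + 5) - 4 = -7] the outer -4 inverts by adding 4 ⇒ sub: (-4*(-(2*x))) + 5 = -3.
Step 3. [(-4*(-(2*x))) + 5 = -3] subtract 5: x sits inside (… + 5) ⇒ sub: -4*(-(2*x)) = -8.
Step 4. [-4*(-(2*x)) = -8] LHS = -4·(…); ÷-4 both sides. So div: -(2*x) = 2.
Step 5. [-(2*x) = 2] leading − — multiply by −1. So neg: 2*x = -2.
Step 6. [2*x = -2] LHS = 2·(…); ÷2 both sides, so div: x = -1.

Answer: x ∈ {-1}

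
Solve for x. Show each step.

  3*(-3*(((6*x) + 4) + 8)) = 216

Step 1. [3*(-3*(((6*x) + 4) + 8)) = 216] leading coefficient 3: divide by 3, so div: -3*(((6*x) + 4) + 8) = 72.
Step 2. [-3*(((6*x) + 4) + 8) = 72] divide by the outer -3, so div: ((6*x) + 4) + 8 = -24.
Step 3. [((6*x) + 4) + 8 = -24] peel the +8: subtract 8 from each side. So sub: (6*x) + 4 = -32.
Step 4. [(6*x) + 4 = -32] 4 comes off first (subtract 4). So sub: 6*x = -36.
Step 5. [6*x = -36] leading coefficient 6: divide by 6. So div: x = -6.

Answer: x ∈ {-6}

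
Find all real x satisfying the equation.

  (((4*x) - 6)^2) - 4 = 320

Step 1. [(((4*x) - 6)^2) - 4 = 320] add 4: x sits inside (… - 4) ⇒ sub: ((4*x) - 6)^2 = 324.
Step 2. [((4*x) - 6)^2 = 324] √ both sides: 324 ≥ 0 gives two branches. So sqrt: (4*x) - 6 = 18 or -18.
Step 3. [(4*x) - 6 = 18 or -18] -6 is outermost — add 6 both sides. So sub: 4*x = 24 or -12.
Step 4. [4*x = 24 or -12] 4 out front; divide by 4 ⇒ div: x = 6 or -3.

Answer: x ∈ {-3, 6}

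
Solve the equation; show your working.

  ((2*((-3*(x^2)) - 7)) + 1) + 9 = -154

Step 1. [((2*((-3*(x^2)) - 7)) + 1) + 9 = -154] subtract 9: x sits inside (… + 9), so sub: (2*((-3*(x^2)) - 7)) + 1 = -163.
Step 2. [(2*((-3*(x^2)) - 7)) + 1 = -163] 1 comes off first (subtract 1). So sub: 2*((-3*(x^2)) - 7) = -164.
Step 3. [2*((-3*(x^2)) - 7) = -164] leading coefficient 2: divide by 2 ⇒ div: (-3*(x^2)) - 7 = -82.
Step 4. [(-3*(x^2)) - 7 = -82] peel the -7: add 7 from each side ⇒ sub: -3*(x^2) = -75.
Step 5. [-3*(x^2) = -75] -3·(inner) — divide through by -3. So div: x^2 = 25.
Step 6. [x^2 = 25] √ both sides: 25 ≥ 0 gives two branches, so sqrt: x = 5 or -5.

Answer: x ∈ {-5, 5}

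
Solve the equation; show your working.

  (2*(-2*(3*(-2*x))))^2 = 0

Step 1. [(2*(-2*(3*(-2*x))))^2 = 0] 0 ≥ 0, LHS is (·)² — take ±√, so sqrt: 2*(-2*(3*(-2*x))) = 0.
Step 2. [2*(-2*(3*(-2*x))) = 0] 2 out front; divide by 2, so div: -2*(3*(-2*x)) = 0.
Step 3. [-2*(3*(-2*x)) = 0] -2 out front; divide by -2, so div: 3*(-2*x) = 0.
Step 4. [3*(-2*x) = 0] 3·(inner) — divide through by 3, so div: -2*x = 0.
Step 5. [-2*x = 0] -2 out front; divide by -2. So div: x = 0.

Answer: x ∈ {0}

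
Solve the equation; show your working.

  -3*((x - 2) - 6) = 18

Step 1. [-3*((x - 2) - 6) = 18] divide by the outer -3, so div: (x - 2) - 6 = -6.
Step 2. [(x - 2) - 6 = -6] 6 comes off first (add 6), so sub: x - 2 = 0.
Step 3. [x - 2 = 0] 2 comes off first (add 2), so sub: x = 2.

Answer: x ∈ {2}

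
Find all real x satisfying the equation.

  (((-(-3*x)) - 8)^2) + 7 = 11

Step 1. [(((-(-3*x)) - 8)^2) + 7 = 11] peel the +7: subtract 7 from each side ⇒ sub: ((-(-3*x)) - 8)^2 = 4.
Step 2. [((-(-3*x)) - 8)^2 = 4] 4 ≥ 0, LHS is (·)² — take ±√. So sqrt: (-(-3*x)) - 8 = 2 or -2.
Step 3. [(-(-3*x)) - 8 = 2 or -2] add 8: x sits inside (… - 8), so sub: -(-3*x) = 10 or 6.
Step 4. [-(-3*x) = 10 or 6] flip signs both sides ⇒ neg: -3*x = -10 or -6.
Step 5. [-3*x = -10 or -6] -3 out front; divide by -3. So div: x = 10/3 or 2.

Answer: x ∈ {2, 10/3}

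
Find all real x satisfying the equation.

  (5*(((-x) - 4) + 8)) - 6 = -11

Step 1. [(5*(((-x) - 4) + 8)) - 6 = -11] add 6: x sits inside (… - 6), so sub: 5*(((-x) - 4) + 8) = -5.
Step 2. [5*(((-x) - 4) + 8) = -5] 5 out front; divide by 5, so div: ((-x) - 4) + 8 = -1.
Step 3. [((-x) - 4) + 8 = -1] peel the +8: subtract 8 from each side, so sub: (-x) - 4 = -9.
Step 4. [(-x) - 4 = -9] the outer -4 inverts by adding 4 ⇒ sub: -x = -5.
Step 5. [-x = -5] LHS negated; negate both sides. So neg: x = 5.

Answer: x ∈ {5}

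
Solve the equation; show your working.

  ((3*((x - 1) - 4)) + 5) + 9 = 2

Step 1. [((3*((x - 1) - 4)) + 5) + 9 = 2] 9 comes off first (subtract 9) ⇒ sub: (3*((x - 1) - 4)) + 5 = -7.
Step 2. [(3*((x - 1) - 4)) + 5 = -7] +5 is outermost — subtract 5 both sides, so sub: 3*((x - 1) - 4) = -12.
Step 3. [3*((x - 1) - 4) = -12] divide by the outer 3 ⇒ div: (x - 1) - 4 = -4.
Step 4. [(x - 1) - 4 = -4] 4 comes off first (add 4) ⇒ sub: x - 1 = 0.
Step 5. [x - 1 = 0] the outer -1 inverts by adding 1. So sub: x = 1.

Answer: x ∈ {1}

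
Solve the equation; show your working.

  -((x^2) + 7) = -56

Step 1. [-((x^2) + 7) = -56] LHS negated; negate both sides ⇒ neg: (x^2) + 7 = 56.
Step 2. [(x^2) + 7 = 56] +7 is outermost — subtract 7 both sides. So sub: x^2 = 49.
Step 3. [x^2 = 49] LHS squared, RHS 49 ≥ 0: apply √ (±). So sqrt: x = 7 or -7.

Answer: x ∈ {-7, 7}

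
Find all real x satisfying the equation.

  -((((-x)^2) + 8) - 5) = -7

Step 1. [-((((-x)^2) + 8) - 5) = -7] leading − — multiply by −1, so neg: (((-x)^2) + 8) - 5 = 7.
Step 2. [(((-x)^2) + 8) - 5 = 7] peel the -5: add 5 from each side ⇒ sub: ((-x)^2) + 8 = 12.
Step 3. [((-x)^2) + 8 = 12] subtract 8: x sits inside (… + 8) ⇒ sub: (-x)^2 = 4.
Step 4. [(-x)^2 = 4] √ both sides: 4 ≥ 0 gives two branches. So sqrt: -x = 2 or -2.
Step 5. [-x = 2 or -2] LHS negated; negate both sides ⇒ neg: x = -2 or 2.

Answer: x ∈ {-2, 2}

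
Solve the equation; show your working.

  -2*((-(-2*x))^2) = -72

Step 1. [-2*((-(-2*x))^2) = -72] leading coefficient -2: divide by -2 ⇒ div: (-(-2*x))^2 = 36.
Step 2. [(-(-2*x))^2 = 36] LHS squared, RHS 36 ≥ 0: apply √ (±). So sqrt: -(-2*x) = 6 or -6.
Step 3. [-(-2*x) = 6 or -6] LHS negated; negate both sides ⇒ neg: -2*x = -6 or 6.
Step 4. [-2*x = -6 or 6] divide by the outer -2 ⇒ div: x = 3 or -3.

Answer: x ∈ {-3, 3}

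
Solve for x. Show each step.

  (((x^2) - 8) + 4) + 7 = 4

Step 1. [(((x^2) - 8) + 4) + 7 = 4] peel the +7: subtract 7 from each side. So sub: ((x^2) - 8) + 4 = -3.
Step 2. [((x^2) - 8) + 4 = -3] +4 is outermost — subtract 4 both sides, so sub: (x^2) - 8 = -7.
Step 3. [(x^2) - 8 = -7] -8 is outermost — add 8 both sides ⇒ sub: x^2 = 1.
Step 4. [x^2 = 1] √ both sides: 1 ≥ 0 gives two branches ⇒ sqrt: x = 1 or -1.

Answer: x ∈ {-1, 1}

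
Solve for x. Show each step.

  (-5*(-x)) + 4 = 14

Step 1. [(-5*(-x)) + 4 = 14] 4 comes off first (subtract 4), so sub: -5*(-x) = 10.
Step 2. [-5*(-x) = 10] LHS = -5·(…); ÷-5 both sides. So div: -x = -2.
Step 3. [-x = -2] flip signs both sides ⇒ neg: x = 2.

Answer: x ∈ {2}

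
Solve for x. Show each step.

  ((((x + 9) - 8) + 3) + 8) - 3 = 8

Step 1. [((((x + 9) - 8) + 3) + 8) - 3 = 8] 3 comes off first (add 3), so sub: (((x + 9) - 8) + 3) + 8 = 11.
Step 2. [(((x + 9) - 8) + 3) + 8 = 11] peel the +8: subtract 8 from each side ⇒ sub: ((x + 9) - 8) + 3 = 3.
Step 3. [((x + 9) - 8) + 3 = 3] peel the +3: subtract 3 from each side ⇒ sub: (x + 9) - 8 = 0.
Step 4. [(x + 9) - 8 = 0] -8 is outermost — add 8 both sides, so sub: x + 9 = 8.
Step 5. [x + 9 = 8] the outer +9 inverts by subtracting 9. So sub: x = -1.

Answer: x ∈ {-1}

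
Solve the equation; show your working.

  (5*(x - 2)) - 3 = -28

Step 1. [(5*(x - 2)) - 3 = -28] the outer -3 inverts by adding 3. So sub: 5*(x - 2) = -25.
Step 2. [5*(x - 2) = -25] 5·(inner) — divide through by 5. So div: x - 2 = -5.
Step 3. [x - 2 = -5] -2 is outermost — add 2 both sides ⇒ sub: x = -3.

Answer: x ∈ {-3}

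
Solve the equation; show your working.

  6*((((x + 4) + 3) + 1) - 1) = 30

Step 1. [6*((((x + 4) + 3) + 1) - 1) = 30] leading coefficient 6: divide by 6, so div: (((x + 4) + 3) + 1) - 1 = 5.
Step 2. [(((x + 4) + 3) + 1) - 1 = 5] -1 is outermost — add 1 both sides. So sub: ((x + 4) + 3) + 1 = 6.
Step 3. [((x + 4) + 3) + 1 = 6] subtract 1: x sits inside (… + 1) ⇒ sub: (x + 4) + 3 = 5.
Step 4. [(x + 4) + 3 = 5] +3 is outermost — subtract 3 both sides ⇒ sub: x + 4 = 2.
Step 5. [x + 4 = 2] 4 comes off first (subtract 4) ⇒ sub: x = -2.

Answer: x ∈ {-2}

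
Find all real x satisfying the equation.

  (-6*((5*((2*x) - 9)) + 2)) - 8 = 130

Step 1. [(-6*((5*((2*x) - 9)) + 2)) - 8 = 130] peel the -8: add 8 from each side, so sub: -6*((5*((2*x) - 9)) + 2) = 138.
Step 2. [-6*((5*((2*x) - 9)) + 2) = 138] -6·(inner) — divide through by -6 ⇒ div: (5*((2*x) - 9)) + 2 = -23.
Step 3. [(5*((2*x) - 9)) + 2 = -23] the outer +2 inverts by subtracting 2. So sub: 5*((2*x) - 9) = -25.
Step 4. [5*((2*x) - 9) = -25] divide by the outer 5, so div: (2*x) - 9 = -5.
Step 5. [(2*x) - 9 = -5] 9 comes off first (add 9) ⇒ sub: 2*x = 4.
Step 6. [2*x = 4] 2·(inner) — divide through by 2. So div: x = 2.

Answer: x ∈ {2}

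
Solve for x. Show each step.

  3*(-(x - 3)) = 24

Step 1. [3*(-(x - 3)) = 24] 3 out front; divide by 3 ⇒ div: -(x - 3) = 8.
Step 2. [-(x - 3) = 8] flip signs both sides, so neg: x - 3 = -8.
Step 3. [x - 3 = -8] -3 is outermost — add 3 both sides, so sub: x = -5.

Answer: x ∈ {-5}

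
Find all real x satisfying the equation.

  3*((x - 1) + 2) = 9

Step 1. [3*((x - 1) + 2) = 9] 3·(inner) — divide through by 3 ⇒ div: (x - 1) + 2 = 3.
Step 2. [(x - 1) + 2 = 3] 2 comes off first (subtract 2) ⇒ sub: x - 1 = 1.
Step 3. [x - 1 = 1] 1 comes off first (add 1). So sub: x = 2.

Answer: x ∈ {2}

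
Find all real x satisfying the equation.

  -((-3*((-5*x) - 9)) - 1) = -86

Step 1. [-((-3*((-5*x) - 9)) - 1) = -86] leading − — multiply by −1. So neg: (-3*((-5*x) - 9)) - 1 = 86.
Step 2. [(-3*((-5*x) - 9)) - 1 = 86] add 1: x sits inside (… - 1) ⇒ sub: -3*((-5*x) - 9) = 87.
Step 3. [-3*((-5*x) - 9) = 87] LHS = -3·(…); ÷-3 both sides ⇒ div: (-5*x) - 9 = -29.
Step 4. [(-5*x) - 9 = -29] 9 comes off first (add 9). So sub: -5*x = -20.
Step 5. [-5*x = -20] LHS = -5·(…); ÷-5 both sides ⇒ div: x = 4.

Answer: x ∈ {4}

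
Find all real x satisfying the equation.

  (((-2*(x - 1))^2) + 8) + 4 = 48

Step 1. [(((-2*(x - 1))^2) + 8) + 4 = 48] +4 is outermost — subtract 4 both sides. So sub: ((-2*(x - 1))^2) + 8 = 44.
Step 2. [((-2*(x - 1))^2) + 8 = 44] 8 comes off first (subtract 8), so sub: (-2*(x - 1))^2 = 36.
Step 3. [(-2*(x - 1))^2 = 36] LHS squared, RHS 36 ≥ 0: apply √ (±), so sqrt: -2*(x - 1) = 6 or -6.
Step 4. [-2*(x - 1) = 6 or -6] -2 out front; divide by -2, so div: x - 1 = -3 or 3.
Step 5. [x - 1 = -3 or 3] add 1: x sits inside (… - 1). So sub: x = -2 or 4.

Answer: x ∈ {-2, 4}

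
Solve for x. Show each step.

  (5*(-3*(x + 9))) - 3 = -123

Step 1. [(5*(-3*(x + 9))) - 3 = -123] 3 comes off first (add 3), so sub: 5*(-3*(x + 9)) = -120.
Step 2. [5*(-3*(x + 9)) = -120] 5·(inner) — divide through by 5 ⇒ div: -3*(x + 9) = -24.
Step 3. [-3*(x + 9) = -24] -3·(inner) — divide through by -3 ⇒ div: x + 9 = 8.
Step 4. [x + 9 = 8] the outer +9 inverts by subtracting 9. So sub: x = -1.

Answer: x ∈ {-1}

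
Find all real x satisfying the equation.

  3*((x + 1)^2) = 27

Step 1. [3*((x + 1)^2) = 27] leading coefficient 3: divide by 3 ⇒ div: (x + 1)^2 = 9.
Step 2. [(x + 1)^2 = 9] √ both sides: 9 ≥ 0 gives two branches. So sqrt: x + 1 = 3 or -3.
Step 3. [x + 1 = 3 or -3] 1 comes off first (subtract 1), so sub: x = 2 or -4.

Answer: x ∈ {-4, 2}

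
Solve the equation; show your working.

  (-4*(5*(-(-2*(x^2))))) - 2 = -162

Step 1. [(-4*(5*(-(-2*(x^2))))) - 2 = -162] add 2: x sits inside (… - 2) ⇒ sub: -4*(5*(-(-2*(x^2)))) = -160.
Step 2. [-4*(5*(-(-2*(x^2)))) = -160] leading coefficient -4: divide by -4, so div: 5*(-(-2*(x^2))) = 40.
Step 3. [5*(-(-2*(x^2))) = 40] divide by the outer 5, so div: -(-2*(x^2)) = 8.
Step 4. [-(-2*(x^2)) = 8] leading − — multiply by −1, so neg: -2*(x^2) = -8.
Step 5. [-2*(x^2) = -8] -2·(inner) — divide through by -2 ⇒ div: x^2 = 4.
Step 6. [x^2 = 4] √ both sides: 4 ≥ 0 gives two branches ⇒ sqrt: x = 2 or -2.

Answer: x ∈ {-2, 2}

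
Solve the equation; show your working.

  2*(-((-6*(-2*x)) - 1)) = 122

Step 1. [2*(-((-6*(-2*x)) - 1)) = 122] 2·(inner) — divide through by 2, so div: -((-6*(-2*x)) - 1) = 61.
Step 2. [-((-6*(-2*x)) - 1) = 61] leading − — multiply by −1. So neg: (-6*(-2*x)) - 1 = -61.
Step 3. [(-6*(-2*x)) - 1 = -61] peel the -1: add 1 from each side. So sub: -6*(-2*x) = -60.
Step 4. [-6*(-2*x) = -60] leading coefficient -6: divide by -6 ⇒ div: -2*x = 10.
Step 5. [-2*x = 10] LHS = -2·(…); ÷-2 both sides. So div: x = -5.

Answer: x ∈ {-5}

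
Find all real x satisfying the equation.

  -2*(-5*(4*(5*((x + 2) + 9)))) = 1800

Step 1. [-2*(-5*(4*(5*((x + 2) + 9)))) = 1800] -2 out front; divide by -2. So div: -5*(4*(5*((x + 2) + 9))) = -900.
Step 2. [-5*(4*(5*((x + 2) + 9))) = -900] leading coefficient -5: divide by -5 ⇒ div: 4*(5*((x + 2) + 9)) = 180.
Step 3. [4*(5*((x + 2) + 9)) = 180] 4·(inner) — divide through by 4 ⇒ div: 5*((x + 2) + 9) = 45.
Step 4. [5*((x + 2) + 9) = 45] LHS = 5·(…); ÷5 both sides ⇒ div: (x + 2) + 9 = 9.
Step 5. [(x + 2) + 9 = 9] peel the +9: subtract 9 from each side, so sub: x + 2 = 0.
Step 6. [x + 2 = 0] 2 comes off first (subtract 2), so sub: x = -2.

Answer: x ∈ {-2}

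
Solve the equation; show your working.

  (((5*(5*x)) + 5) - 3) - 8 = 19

Step 1. [(((5*(5*x)) + 5) - 3) - 8 = 19] -8 is outermost — add 8 both sides. So sub: ((5*(5*x)) + 5) - 3 = 27.
Step 2. [((5*(5*x)) + 5) - 3 = 27] peel the -3: add 3 from each side ⇒ sub: (5*(5*x)) + 5 = 30.
Step 3. [(5*(5*x)) + 5 = 30] subtract 5: x sits inside (… + 5). So sub: 5*(5*x) = 25.
Step 4. [5*(5*x) = 25] 5 out front; divide by 5. So div: 5*x = 5.
Step 5. [5*x = 5] divide by the outer 5. So div: x = 1.

Answer: x ∈ {1}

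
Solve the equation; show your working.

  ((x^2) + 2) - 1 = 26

Step 1. [((x^2) + 2) - 1 = 26] the outer -1 inverts by adding 1, so sub: (x^2) + 2 = 27.
Step 2. [(x^2) + 2 = 27] the outer +2 inverts by subtracting 2, so sub: x^2 = 25.
Step 3. [x^2 = 25] √ both sides: 25 ≥ 0 gives two branches. So sqrt: x = 5 or -5.

Answer: x ∈ {-5, 5}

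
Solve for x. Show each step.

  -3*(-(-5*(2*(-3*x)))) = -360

Step 1. [-3*(-(-5*(2*(-3*x)))) = -360] -3 out front; divide by -3 ⇒ div: -(-5*(2*(-3*x))) = 120.
Step 2. [-(-5*(2*(-3*x))) = 120] flip signs both sides. So neg: -5*(2*(-3*x)) = -120.
Step 3. [-5*(2*(-3*x)) = -120] -5·(inner) — divide through by -5 ⇒ div: 2*(-3*x) = 24.
Step 4. [2*(-3*x) = 24] 2 out front; divide by 2. So div: -3*x = 12.
Step 5. [-3*x = 12] divide by the outer -3 ⇒ div: x = -4.

Answer: x ∈ {-4}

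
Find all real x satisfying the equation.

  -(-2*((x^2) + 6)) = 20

Step 1. [-(-2*((x^2) + 6)) = 20] LHS negated; negate both sides, so neg: -2*((x^2) + 6) = -20.
Step 2. [-2*((x^2) + 6) = -20] divide by the outer -2, so div: (x^2) + 6 = 10.
Step 3. [(x^2) + 6 = 10] peel the +6: subtract 6 from each side. So sub: x^2 = 4.
Step 4. [x^2 = 4] √ both sides: 4 ≥ 0 gives two branches, so sqrt: x = 2 or -2.

Answer: x ∈ {-2, 2}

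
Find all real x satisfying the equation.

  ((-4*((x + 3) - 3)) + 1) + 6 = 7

Step 1. [((-4*((x + 3) - 3)) + 1) + 6 = 7] peel the +6: subtract 6 from each side, so sub: (-4*((x + 3) - 3)) + 1 = 1.
Step 2. [(-4*((x + 3) - 3)) + 1 = 1] subtract 1: x sits inside (… + 1), so sub: -4*((x + 3) - 3) = 0.
Step 3. [-4*((x + 3) - 3) = 0] leading coefficient -4: divide by -4 ⇒ div: (x + 3) - 3 = 0.
Step 4. [(x + 3) - 3 = 0] 3 comes off first (add 3), so sub: x + 3 = 3.
Step 5. [x + 3 = 3] subtract 3: x sits inside (… + 3). So sub: x = 0.

Answer: x ∈ {0}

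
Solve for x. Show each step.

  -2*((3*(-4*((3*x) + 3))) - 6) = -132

Step 1. [-2*((3*(-4*((3*x) + 3))) - 6) = -132] -2·(inner) — divide through by -2, so div: (3*(-4*((3*x) + 3))) - 6 = 66.
Step 2. [(3*(-4*((3*x) + 3))) - 6 = 66] peel the -6: add 6 from each side. So sub: 3*(-4*((3*x) + 3)) = 72.
Step 3. [3*(-4*((3*x) + 3)) = 72] 3·(inner) — divide through by 3. So div: -4*((3*x) + 3) = 24.
Step 4. [-4*((3*x) + 3) = 24] leading coefficient -4: divide by -4 ⇒ div: (3*x) + 3 = -6.
Step 5. [(3*x) + 3 = -6] common factor 3 (LHS and -6) — divide through ⇒ factor: x + 1 = -2.
Step 6. [x + 1 = -2] +1 is outermost — subtract 1 both sides, so sub: x = -3.

Answer: x ∈ {-3}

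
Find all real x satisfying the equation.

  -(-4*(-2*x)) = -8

Step 1. [-(-4*(-2*x)) = -8] LHS negated; negate both sides ⇒ neg: -4*(-2*x) = 8.
Step 2. [-4*(-2*x) = 8] divide by the outer -4 ⇒ div: -2*x = -2.
Step 3. [-2*x = -2] divide by the outer -2 ⇒ div: x = 1.

Answer: x ∈ {1}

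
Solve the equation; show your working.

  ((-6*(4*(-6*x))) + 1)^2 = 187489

Step 1. [((-6*(4*(-6*x))) + 1)^2 = 187489] LHS squared, RHS 187489 ≥ 0: apply √ (±). So sqrt: (-6*(4*(-6*x))) + 1 = 433 or -433.
Step 2. [(-6*(4*(-6*x))) + 1 = 433 or -433] peel the +1: subtract 1 from each side, so sub: -6*(4*(-6*x)) = 432 or -434.
Step 3. [-6*(4*(-6*x)) = 432 or -434] -6·(inner) — divide through by -6 ⇒ div: 4*(-6*x) = -72 or 217/3.
Step 4. [4*(-6*x) = -72 or 217/3] 4 out front; divide by 4. So div: -6*x = -18 or 217/12.
Step 5. [-6*x = -18 or 217/12] LHS = -6·(…); ÷-6 both sides, so div: x = 3 or -217/72.

Answer: x ∈ {-217/72, 3}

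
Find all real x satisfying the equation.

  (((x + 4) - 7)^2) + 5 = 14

Step 1. [(((x + 4) - 7)^2) + 5 = 14] 5 comes off first (subtract 5), so sub: ((x + 4) - 7)^2 = 9.
Step 2. [((x + 4) - 7)^2 = 9] √ both sides: 9 ≥ 0 gives two branches, so sqrt: (x + 4) - 7 = 3 or -3.
Step 3. [(x + 4) - 7 = 3 or -3] the outer -7 inverts by adding 7, so sub: x + 4 = 10 or 4.
Step 4. [x + 4 = 10 or 4] +4 is outermost — subtract 4 both sides ⇒ sub: x = 6 or 0.

Answer: x ∈ {0, 6}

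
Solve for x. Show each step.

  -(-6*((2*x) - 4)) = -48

Step 1. [-(-6*((2*x) - 4)) = -48] LHS negated; negate both sides. So neg: -6*((2*x) - 4) = 48.
Step 2. [-6*((2*x) - 4) = 48] -6 out front; divide by -6 ⇒ div: (2*x) - 4 = -8.
Step 3. [(2*x) - 4 = -8] common factor 2 (LHS and -8) — divide through. So factor: x - 2 = -4.
Step 4. [x - 2 = -4] -2 is outermost — add 2 both sides ⇒ sub: x = -2.

Answer: x ∈ {-2}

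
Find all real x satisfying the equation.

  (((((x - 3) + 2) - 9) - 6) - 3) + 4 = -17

Step 1. [(((((x - 3) + 2) - 9) - 6) - 3) + 4 = -17] 4 comes off first (subtract 4) ⇒ sub: ((((x - 3) + 2) - 9) - 6) - 3 = -21.
Step 2. [((((x - 3) + 2) - 9) - 6) - 3 = -21] peel the -3: add 3 from each side, so sub: (((x - 3) + 2) - 9) - 6 = -18.
Step 3. [(((x - 3) + 2) - 9) - 6 = -18] the outer -6 inverts by adding 6, so sub: ((x - 3) + 2) - 9 = -12.
Step 4. [((x - 3) + 2) - 9 = -12] 9 comes off first (add 9). So sub: (x - 3) + 2 = -3.
Step 5. [(x - 3) + 2 = -3] subtract 2: x sits inside (… + 2), so sub: x - 3 = -5.
Step 6. [x - 3 = -5] -3 is outermost — add 3 both sides. So sub: x = -2.

Answer: x ∈ {-2}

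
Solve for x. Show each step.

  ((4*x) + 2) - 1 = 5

Step 1. [((4*x) + 2) - 1 = 5] 1 comes off first (add 1). So sub: (4*x) + 2 = 6.
Step 2. [(4*x) + 2 = 6] peel the +2: subtract 2 from each side. So sub: 4*x = 4.
Step 3. [4*x = 4] divide by the outer 4. So div: x = 1.

Answer: x ∈ {1}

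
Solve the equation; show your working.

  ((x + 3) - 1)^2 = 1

Step 1. [((x + 3) - 1)^2 = 1] √ both sides: 1 ≥ 0 gives two branches, so sqrt: (x + 3) - 1 = 1 or -1.
Step 2. [(x + 3) - 1 = 1 or -1] peel the -1: add 1 from each side ⇒ sub: x + 3 = 2 or 0.
Step 3. [x + 3 = 2 or 0] the outer +3 inverts by subtracting 3. So sub: x = -1 or -3.

Answer: x ∈ {-3, -1}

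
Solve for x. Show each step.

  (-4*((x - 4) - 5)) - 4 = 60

Step 1. [(-4*((x - 4) - 5)) - 4 = 60] common factor -4 (LHS and 60) — divide through. So factor: ((x - 4) - 5) + 1 = -15.
Step 2. [((x - 4) - 5) + 1 = -15] subtract 1: x sits inside (… + 1), so sub: (x - 4) - 5 = -16.
Step 3. [(x - 4) - 5 = -16] -5 is outermost — add 5 both sides. So sub: x - 4 = -11.
Step 4. [x - 4 = -11] add 4: x sits inside (… - 4), so sub: x = -7.

Answer: x ∈ {-7}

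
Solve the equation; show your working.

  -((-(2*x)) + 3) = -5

Step 1. [-((-(2*x)) + 3) = -5] leading − — multiply by −1 ⇒ neg: (-(2*x)) + 3 = 5.
Step 2. [(-(2*x)) + 3 = 5] subtract 3: x sits inside (… + 3), so sub: -(2*x) = 2.
Step 3. [-(2*x) = 2] leading − — multiply by −1 ⇒ neg: 2*x = -2.
Step 4. [2*x = -2] LHS = 2·(…); ÷2 both sides ⇒ div: x = -1.

Answer: x ∈ {-1}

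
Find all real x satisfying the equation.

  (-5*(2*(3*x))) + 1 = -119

Step 1. [(-5*(2*(3*x))) + 1 = -119] peel the +1: subtract 1 from each side. So sub: -5*(2*(3*x)) = -120.
Step 2. [-5*(2*(3*x)) = -120] -5 out front; divide by -5. So div: 2*(3*x) = 24.
Step 3. [2*(3*x) = 24] 2 out front; divide by 2 ⇒ div: 3*x = 12.
Step 4. [3*x = 12] 3 out front; divide by 3, so div: x = 4.

Answer: x ∈ {4}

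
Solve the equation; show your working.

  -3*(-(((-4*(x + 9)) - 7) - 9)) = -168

Step 1. [-3*(-(((-4*(x + 9)) - 7) - 9)) = -168] -3·(inner) — divide through by -3 ⇒ div: -(((-4*(x + 9)) - 7) - 9) = 56.
Step 2. [-(((-4*(x + 9)) - 7) - 9) = 56] LHS negated; negate both sides, so neg: ((-4*(x + 9)) - 7) - 9 = -56.
Step 3. [((-4*(x + 9)) - 7) - 9 = -56] peel the -9: add 9 from each side. So sub: (-4*(x + 9)) - 7 = -47.
Step 4. [(-4*(x + 9)) - 7 = -47] peel the -7: add 7 from each side ⇒ sub: -4*(x + 9) = -40.
Step 5. [-4*(x + 9) = -40] LHS = -4·(…); ÷-4 both sides ⇒ div: x + 9 = 10.
Step 6. [x + 9 = 10] the outer +9 inverts by subtracting 9, so sub: x = 1.

Answer: x ∈ {1}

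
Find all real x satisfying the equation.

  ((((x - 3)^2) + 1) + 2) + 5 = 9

Step 1. [((((x - 3)^2) + 1) + 2) + 5 = 9] subtract 5: x sits inside (… + 5) ⇒ sub: (((x - 3)^2) + 1) + 2 = 4.
Step 2. [(((x - 3)^2) + 1) + 2 = 4] subtract 2: x sits inside (… + 2) ⇒ sub: ((x - 3)^2) + 1 = 2.
Step 3. [((x - 3)^2) + 1 = 2] +1 is outermost — subtract 1 both sides ⇒ sub: (x - 3)^2 = 1.
Step 4. [(x - 3)^2 = 1] LHS squared, RHS 1 ≥ 0: apply √ (±). So sqrt: x - 3 = 1 or -1.
Step 5. [x - 3 = 1 or -1] -3 is outermost — add 3 both sides ⇒ sub: x = 4 or 2.

Answer: x ∈ {2, 4}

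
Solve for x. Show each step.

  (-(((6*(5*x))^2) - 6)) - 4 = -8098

Step 1. [(-(((6*(5*x))^2) - 6)) - 4 = -8098] add 4: x sits inside (… - 4). So sub: -(((6*(5*x))^2) - 6) = -8094.
Step 2. [-(((6*(5*x))^2) - 6) = -8094] flip signs both sides, so neg: ((6*(5*x))^2) - 6 = 8094.
Step 3. [((6*(5*x))^2) - 6 = 8094] the outer -6 inverts by adding 6. So sub: (6*(5*x))^2 = 8100.
Step 4. [(6*(5*x))^2 = 8100] LHS squared, RHS 8100 ≥ 0: apply √ (±). So sqrt: 6*(5*x) = 90 or -90.
Step 5. [6*(5*x) = 90 or -90] leading coefficient 6: divide by 6. So div: 5*x = 15 or -15.
Step 6. [5*x = 15 or -15] divide by the outer 5 ⇒ div: x = 3 or -3.

Answer: x ∈ {-3, 3}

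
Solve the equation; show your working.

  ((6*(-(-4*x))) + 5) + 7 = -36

Step 1. [((6*(-(-4*x))) + 5) + 7 = -36] the outer +7 inverts by subtracting 7, so sub: (6*(-(-4*x))) + 5 = -43.
Step 2. [(6*(-(-4*x))) + 5 = -43] +5 is outermost — subtract 5 both sides. So sub: 6*(-(-4*x)) = -48.
Step 3. [6*(-(-4*x)) = -48] divide by the outer 6. So div: -(-4*x) = -8.
Step 4. [-(-4*x) = -8] leading − — multiply by −1 ⇒ neg: -4*x = 8.
Step 5. [-4*x = 8] -4 out front; divide by -4, so div: x = -2.

Answer: x ∈ {-2}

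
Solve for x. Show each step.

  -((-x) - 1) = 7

Step 1. [-((-x) - 1) = 7] leading − — multiply by −1. So neg: (-x) - 1 = -7.
Step 2. [(-x) - 1 = -7] -1 is outermost — add 1 both sides, so sub: -x = -6.
Step 3. [-x = -6] LHS negated; negate both sides ⇒ neg: x = 6.

Answer: x ∈ {6}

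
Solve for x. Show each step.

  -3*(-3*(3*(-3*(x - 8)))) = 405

Step 1. [-3*(-3*(3*(-3*(x - 8)))) = 405] -3 out front; divide by -3 ⇒ div: -3*(3*(-3*(x - 8))) = -135.
Step 2. [-3*(3*(-3*(x - 8))) = -135] -3·(inner) — divide through by -3, so div: 3*(-3*(x - 8)) = 45.
Step 3. [3*(-3*(x - 8)) = 45] 3·(inner) — divide through by 3, so div: -3*(x - 8) = 15.
Step 4. [-3*(x - 8) = 15] leading coefficient -3: divide by -3. So div: x - 8 = -5.
Step 5. [x - 8 = -5] 8 comes off first (add 8). So sub: x = 3.

Answer: x ∈ {3}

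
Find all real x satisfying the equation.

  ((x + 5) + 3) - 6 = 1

Step 1. [((x + 5) + 3) - 6 = 1] add 6: x sits inside (… - 6) ⇒ sub: (x + 5) + 3 = 7.
Step 2. [(x + 5) + 3 = 7] the outer +3 inverts by subtracting 3. So sub: x + 5 = 4.
Step 3. [x + 5 = 4] the outer +5 inverts by subtracting 5. So sub: x = -1.

Answer: x ∈ {-1}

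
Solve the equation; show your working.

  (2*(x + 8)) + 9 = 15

Step 1. [(2*(x + 8)) + 9 = 15] subtract 9: x sits inside (… + 9), so sub: 2*(x + 8) = 6.
Step 2. [2*(x + 8) = 6] LHS = 2·(…); ÷2 both sides ⇒ div: x + 8 = 3.
Step 3. [x + 8 = 3] peel the +8: subtract 8 from each side, so sub: x = -5.

Answer: x ∈ {-5}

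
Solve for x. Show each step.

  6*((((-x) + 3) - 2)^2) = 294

Step 1. [6*((((-x) + 3) - 2)^2) = 294] 6 out front; divide by 6, so div: (((-x) + 3) - 2)^2 = 49.
Step 2. [(((-x) + 3) - 2)^2 = 49] 49 ≥ 0, LHS is (·)² — take ±√ ⇒ sqrt: ((-x) + 3) - 2 = 7 or -7.
Step 3. [((-x) + 3) - 2 = 7 or -7] -2 is outermost — add 2 both sides. So sub: (-x) + 3 = 9 or -5.
Step 4. [(-x) + 3 = 9 or -5] the outer +3 inverts by subtracting 3. So sub: -x = 6 or -8.
Step 5. [-x = 6 or -8] LHS negated; negate both sides, so neg: x = -6 or 8.

Answer: x ∈ {-6, 8}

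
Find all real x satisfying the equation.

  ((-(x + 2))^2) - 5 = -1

Step 1. [((-(x + 2))^2) - 5 = -1] add 5: x sits inside (… - 5), so sub: (-(x + 2))^2 = 4.
Step 2. [(-(x + 2))^2 = 4] √ both sides: 4 ≥ 0 gives two branches, so sqrt: -(x + 2) = 2 or -2.
Step 3. [-(x + 2) = 2 or -2] LHS negated; negate both sides, so neg: x + 2 = -2 or 2.
Step 4. [x + 2 = -2 or 2] 2 comes off first (subtract 2) ⇒ sub: x = -4 or 0.

Answer: x ∈ {-4, 0}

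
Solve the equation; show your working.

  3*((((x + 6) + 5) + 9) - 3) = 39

Step 1. [3*((((x + 6) + 5) + 9) - 3) = 39] LHS = 3·(…); ÷3 both sides. So div: (((x + 6) + 5) + 9) - 3 = 13.
Step 2. [(((x + 6) + 5) + 9) - 3 = 13] peel the -3: add 3 from each side ⇒ sub: ((x + 6) + 5) + 9 = 16.
Step 3. [((x + 6) + 5) + 9 = 16] +9 is outermost — subtract 9 both sides. So sub: (x + 6) + 5 = 7.
Step 4. [(x + 6) + 5 = 7] subtract 5: x sits inside (… + 5) ⇒ sub: x + 6 = 2.
Step 5. [x + 6 = 2] +6 is outermost — subtract 6 both sides, so sub: x = -4.

Answer: x ∈ {-4}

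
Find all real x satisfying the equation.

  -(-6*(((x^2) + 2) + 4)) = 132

Step 1. [-(-6*(((x^2) + 2) + 4)) = 132] leading − — multiply by −1. So neg: -6*(((x^2) + 2) + 4) = -132.
Step 2. [-6*(((x^2) + 2) + 4) = -132] -6·(inner) — divide through by -6, so div: ((x^2) + 2) + 4 = 22.
Step 3. [((x^2) + 2) + 4 = 22] the outer +4 inverts by subtracting 4 ⇒ sub: (x^2) + 2 = 18.
Step 4. [(x^2) + 2 = 18] +2 is outermost — subtract 2 both sides ⇒ sub: x^2 = 16.
Step 5. [x^2 = 16] √ both sides: 16 ≥ 0 gives two branches. So sqrt: x = 4 or -4.

Answer: x ∈ {-4, 4}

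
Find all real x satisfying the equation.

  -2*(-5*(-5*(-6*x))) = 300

Step 1. [-2*(-5*(-5*(-6*x))) = 300] leading coefficient -2: divide by -2, so div: -5*(-5*(-6*x)) = -150.
Step 2. [-5*(-5*(-6*x)) = -150] divide by the outer -5. So div: -5*(-6*x) = 30.
Step 3. [-5*(-6*x) = 30] LHS = -5·(…); ÷-5 both sides ⇒ div: -6*x = -6.
Step 4. [-6*x = -6] leading coefficient -6: divide by -6. So div: x = 1.

Answer: x ∈ {1}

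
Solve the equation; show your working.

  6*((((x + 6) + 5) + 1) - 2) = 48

Step 1. [6*((((x + 6) + 5) + 1) - 2) = 48] leading coefficient 6: divide by 6. So div: (((x + 6) + 5) + 1) - 2 = 8.
Step 2. [(((x + 6) + 5) + 1) - 2 = 8] peel the -2: add 2 from each side. So sub: ((x + 6) + 5) + 1 = 10.
Step 3. [((x + 6) + 5) + 1 = 10] the outer +1 inverts by subtracting 1, so sub: (x + 6) + 5 = 9.
Step 4. [(x + 6) + 5 = 9] peel the +5: subtract 5 from each side, so sub: x + 6 = 4.
Step 5. [x + 6 = 4] subtract 6: x sits inside (… + 6), so sub: x = -2.

Answer: x ∈ {-2}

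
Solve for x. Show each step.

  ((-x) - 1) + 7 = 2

Step 1. [((-x) - 1) + 7 = 2] +7 is outermost — subtract 7 both sides ⇒ sub: (-x) - 1 = -5.
Step 2. [(-x) - 1 = -5] -1 is outermost — add 1 both sides. So sub: -x = -4.
Step 3. [-x = -4] flip signs both sides ⇒ neg: x = 4.

Answer: x ∈ {4}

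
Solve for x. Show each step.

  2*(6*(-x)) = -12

Step 1. [2*(6*(-x)) = -12] 2 out front; divide by 2 ⇒ div: 6*(-x) = -6.
Step 2. [6*(-x) = -6] divide by the outer 6, so div: -x = -1.
Step 3. [-x = -1] flip signs both sides. So neg: x = 1.

Answer: x ∈ {1}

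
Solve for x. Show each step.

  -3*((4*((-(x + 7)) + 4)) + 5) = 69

Step 1. [-3*((4*((-(x + 7)) + 4)) + 5) = 69] divide by the outer -3 ⇒ div: (4*((-(x + 7)) + 4)) + 5 = -23.
Step 2. [(4*((-(x + 7)) + 4)) + 5 = -23] 5 comes off first (subtract 5), so sub: 4*((-(x + 7)) + 4) = -28.
Step 3. [4*((-(x + 7)) + 4) = -28] divide by the outer 4 ⇒ div: (-(x + 7)) + 4 = -7.
Step 4. [(-(x + 7)) + 4 = -7] 4 comes off first (subtract 4), so sub: -(x + 7) = -11.
Step 5. [-(x + 7) = -11] leading − — multiply by −1. So neg: x + 7 = 11.
Step 6. [x + 7 = 11] the outer +7 inverts by subtracting 7, so sub: x = 4.

Answer: x ∈ {4}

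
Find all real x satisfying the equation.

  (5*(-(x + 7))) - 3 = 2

Step 1. [(5*(-(x + 7))) - 3 = 2] the outer -3 inverts by adding 3, so sub: 5*(-(x + 7)) = 5.
Step 2. [5*(-(x + 7)) = 5] LHS = 5·(…); ÷5 both sides ⇒ div: -(x + 7) = 1.
Step 3. [-(x + 7) = 1] LHS negated; negate both sides. So neg: x + 7 = -1.
Step 4. [x + 7 = -1] 7 comes off first (subtract 7), so sub: x = -8.

Answer: x ∈ {-8}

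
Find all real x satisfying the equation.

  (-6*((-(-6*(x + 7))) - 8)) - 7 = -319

Step 1. [(-6*((-(-6*(x + 7))) - 8)) - 7 = -319] the outer -7 inverts by adding 7 ⇒ sub: -6*((-(-6*(x + 7))) - 8) = -312.
Step 2. [-6*((-(-6*(x + 7))) - 8) = -312] -6 out front; divide by -6 ⇒ div: (-(-6*(x + 7))) - 8 = 52.
Step 3. [(-(-6*(x + 7))) - 8 = 52] 8 comes off first (add 8), so sub: -(-6*(x + 7)) = 60.
Step 4. [-(-6*(x + 7)) = 60] LHS negated; negate both sides. So neg: -6*(x + 7) = -60.
Step 5. [-6*(x + 7) = -60] -6 out front; divide by -6, so div: x + 7 = 10.
Step 6. [x + 7 = 10] subtract 7: x sits inside (… + 7), so sub: x = 3.

Answer: x ∈ {3}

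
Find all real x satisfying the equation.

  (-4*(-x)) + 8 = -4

Step 1. [(-4*(-x)) + 8 = -4] -4 | LHS and -4 | -4: pull -4 out ⇒ factor: (-x) - 2 = 1.
Step 2. [(-x) - 2 = 1] peel the -2: add 2 from each side, so sub: -x = 3.
Step 3. [-x = 3] flip signs both sides. So neg: x = -3.

Answer: x ∈ {-3}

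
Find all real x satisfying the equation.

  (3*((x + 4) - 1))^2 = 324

Step 1. [(3*((x + 4) - 1))^2 = 324] 324 ≥ 0, LHS is (·)² — take ±√ ⇒ sqrt: 3*((x + 4) - 1) = 18 or -18.
Step 2. [3*((x + 4) - 1) = 18 or -18] 3 out front; divide by 3 ⇒ div: (x + 4) - 1 = 6 or -6.
Step 3. [(x + 4) - 1 = 6 or -6] peel the -1: add 1 from each side ⇒ sub: x + 4 = 7 or -5.
Step 4. [x + 4 = 7 or -5] 4 comes off first (subtract 4). So sub: x = 3 or -9.

Answer: x ∈ {-9, 3}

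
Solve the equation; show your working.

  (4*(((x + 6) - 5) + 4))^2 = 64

Step 1. [(4*(((x + 6) - 5) + 4))^2 = 64] √ both sides: 64 ≥ 0 gives two branches, so sqrt: 4*(((x + 6) - 5) + 4) = 8 or -8.
Step 2. [4*(((x + 6) - 5) + 4) = 8 or -8] 4 out front; divide by 4. So div: ((x + 6) - 5) + 4 = 2 or -2.
Step 3. [((x + 6) - 5) + 4 = 2 or -2] subtract 4: x sits inside (… + 4). So sub: (x + 6) - 5 = -2 or -6.
Step 4. [(x + 6) - 5 = -2 or -6] the outer -5 inverts by adding 5 ⇒ sub: x + 6 = 3 or -1.
Step 5. [x + 6 = 3 or -1] +6 is outermost — subtract 6 both sides. So sub: x = -3 or -7.

Answer: x ∈ {-7, -3}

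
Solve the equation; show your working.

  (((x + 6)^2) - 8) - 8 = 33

Step 1. [(((x + 6)^2) - 8) - 8 = 33] -8 is outermost — add 8 both sides ⇒ sub: ((x + 6)^2) - 8 = 41.
Step 2. [((x + 6)^2) - 8 = 41] 8 comes off first (add 8) ⇒ sub: (x + 6)^2 = 49.
Step 3. [(x + 6)^2 = 49] √ both sides: 49 ≥ 0 gives two branches, so sqrt: x + 6 = 7 or -7.
Step 4. [x + 6 = 7 or -7] the outer +6 inverts by subtracting 6, so sub: x = 1 or -13.

Answer: x ∈ {-13, 1}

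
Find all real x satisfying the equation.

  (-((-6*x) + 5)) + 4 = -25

Step 1. [(-((-6*x) + 5)) + 4 = -25] subtract 4: x sits inside (… + 4), so sub: -((-6*x) + 5) = -29.
Step 2. [-((-6*x) + 5) = -29] flip signs both sides, so neg: (-6*x) + 5 = 29.
Step 3. [(-6*x) + 5 = 29] 5 comes off first (subtract 5), so sub: -6*x = 24.
Step 4. [-6*x = 24] -6 out front; divide by -6. So div: x = -4.

Answer: x ∈ {-4}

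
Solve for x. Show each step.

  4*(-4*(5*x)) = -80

Step 1. [4*(-4*(5*x)) = -80] 4·(inner) — divide through by 4 ⇒ div: -4*(5*x) = -20.
Step 2. [-4*(5*x) = -20] LHS = -4·(…); ÷-4 both sides ⇒ div: 5*x = 5.
Step 3. [5*x = 5] divide by the outer 5 ⇒ div: x = 1.

Answer: x ∈ {1}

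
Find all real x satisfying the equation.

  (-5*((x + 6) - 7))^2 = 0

Step 1. [(-5*((x + 6) - 7))^2 = 0] 0 ≥ 0, LHS is (·)² — take ±√. So sqrt: -5*((x + 6) - 7) = 0.
Step 2. [-5*((x + 6) - 7) = 0] -5 out front; divide by -5. So div: (x + 6) - 7 = 0.
Step 3. [(x + 6) - 7 = 0] 7 comes off first (add 7), so sub: x + 6 = 7.
Step 4. [x + 6 = 7] peel the +6: subtract 6 from each side ⇒ sub: x = 1.

Answer: x ∈ {1}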